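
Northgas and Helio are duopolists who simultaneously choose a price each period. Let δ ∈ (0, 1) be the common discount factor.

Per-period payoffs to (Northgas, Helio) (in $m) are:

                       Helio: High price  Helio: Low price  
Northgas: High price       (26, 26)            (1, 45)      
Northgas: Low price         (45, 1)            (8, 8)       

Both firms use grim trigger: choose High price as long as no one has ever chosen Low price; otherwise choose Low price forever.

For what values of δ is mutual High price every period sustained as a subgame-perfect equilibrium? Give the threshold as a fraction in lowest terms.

19/37

One-period gain from deviating is 45 − 26 = 19. The loss is 26 − 8 = 18 in every subsequent period, with present value 18·δ/(1−δ).
Deviation is unprofitable when 18·δ/(1−δ) ≥ 19, i.e. δ/(1−δ) ≥ 19/18.
Equivalently δ ≥ 19/(19+18) = 19/37.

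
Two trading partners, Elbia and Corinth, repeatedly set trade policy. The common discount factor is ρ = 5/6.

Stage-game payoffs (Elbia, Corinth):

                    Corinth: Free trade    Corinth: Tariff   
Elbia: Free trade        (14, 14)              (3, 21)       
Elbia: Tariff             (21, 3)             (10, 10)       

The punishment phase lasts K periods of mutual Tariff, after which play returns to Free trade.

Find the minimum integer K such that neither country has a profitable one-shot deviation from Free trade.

Need Σ_{k=1}^{K} ρ^k ≥ (21−14)/(14−10) = 1.7500 at ρ = 5/6.
At K = 2 the sum is 1.5278 < 1.7500; at K = 3 it is 2.1065 ≥ 1.7500.
So the minimum punishment length is K = 3.

3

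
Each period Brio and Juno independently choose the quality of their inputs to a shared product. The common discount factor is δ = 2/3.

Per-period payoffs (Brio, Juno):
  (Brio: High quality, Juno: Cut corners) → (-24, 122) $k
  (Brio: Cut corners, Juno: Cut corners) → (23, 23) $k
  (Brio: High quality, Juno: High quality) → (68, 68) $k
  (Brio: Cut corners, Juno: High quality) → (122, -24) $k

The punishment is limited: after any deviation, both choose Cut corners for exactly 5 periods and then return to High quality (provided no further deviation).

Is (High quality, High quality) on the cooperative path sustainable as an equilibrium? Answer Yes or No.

A one-shot deviation gives 122 now, then 23 for 5 periods, then back to 68.
Gain from deviating: (122−68) today; loss: (68−23) in each of the next 5 periods.
No-deviation condition: (68−23)(δ+…+δ^5) ≥ 122−68, i.e. δ+…+δ^5 ≥ 6/5.
At δ = 2/3: δ+…+δ^5 = 1.7366 ≥ 1.2000.
So cooperation is sustainable.

Yes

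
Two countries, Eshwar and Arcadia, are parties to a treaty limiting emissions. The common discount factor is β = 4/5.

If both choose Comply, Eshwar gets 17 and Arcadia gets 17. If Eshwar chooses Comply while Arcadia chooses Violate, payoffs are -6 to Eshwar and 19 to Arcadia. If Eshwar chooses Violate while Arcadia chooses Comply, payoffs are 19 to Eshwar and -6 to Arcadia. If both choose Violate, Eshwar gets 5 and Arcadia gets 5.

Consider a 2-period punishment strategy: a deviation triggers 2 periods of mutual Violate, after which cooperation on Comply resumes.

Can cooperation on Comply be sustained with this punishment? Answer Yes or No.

A one-shot deviation gives 19 now, then 5 for 2 periods, then back to 17.
Gain from deviating: (19−17) today; loss: (17−5) in each of the next 2 periods.
No-deviation condition: (17−5)(β+…+β^2) ≥ 19−17, i.e. β+…+β^2 ≥ 1/6.
At β = 4/5: β+…+β^2 = 1.4400 ≥ 0.1667.
So cooperation is sustainable.

Yes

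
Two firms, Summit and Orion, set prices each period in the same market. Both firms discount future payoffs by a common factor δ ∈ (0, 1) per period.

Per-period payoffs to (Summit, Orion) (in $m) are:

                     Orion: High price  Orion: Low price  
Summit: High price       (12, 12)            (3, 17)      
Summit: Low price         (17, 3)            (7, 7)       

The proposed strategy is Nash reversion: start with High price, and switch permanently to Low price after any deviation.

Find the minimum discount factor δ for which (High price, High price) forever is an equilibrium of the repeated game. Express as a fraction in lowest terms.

1/2

Under grim trigger the critical discount factor is (T−C)/(T−P) with T = 17, C = 12, P = 7.
δ* = (17−12)/(17−7) = 5/10 = 1/2.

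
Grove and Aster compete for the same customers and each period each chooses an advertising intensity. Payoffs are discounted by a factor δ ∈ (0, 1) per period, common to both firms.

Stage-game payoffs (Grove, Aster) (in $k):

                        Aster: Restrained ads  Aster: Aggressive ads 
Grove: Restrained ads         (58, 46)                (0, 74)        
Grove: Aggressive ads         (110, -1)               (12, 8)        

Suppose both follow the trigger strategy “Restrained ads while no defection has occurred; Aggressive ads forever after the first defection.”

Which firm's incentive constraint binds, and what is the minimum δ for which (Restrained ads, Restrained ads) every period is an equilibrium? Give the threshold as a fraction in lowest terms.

Grove: cooperation gives 58 each period; deviation gives 110 once then 12 forever.
  58/(1−δ) ≥ 110 + 12δ/(1−δ) ⇒ δ ≥ 52/98 = 26/49.
Aster: cooperation gives 46 each period; deviation gives 74 once then 8 forever.
  δ ≥ 28/66 = 14/33.
Both must hold, so the binding constraint is Grove's: δ ≥ 26/49.

Grove; δ ≥ 26/49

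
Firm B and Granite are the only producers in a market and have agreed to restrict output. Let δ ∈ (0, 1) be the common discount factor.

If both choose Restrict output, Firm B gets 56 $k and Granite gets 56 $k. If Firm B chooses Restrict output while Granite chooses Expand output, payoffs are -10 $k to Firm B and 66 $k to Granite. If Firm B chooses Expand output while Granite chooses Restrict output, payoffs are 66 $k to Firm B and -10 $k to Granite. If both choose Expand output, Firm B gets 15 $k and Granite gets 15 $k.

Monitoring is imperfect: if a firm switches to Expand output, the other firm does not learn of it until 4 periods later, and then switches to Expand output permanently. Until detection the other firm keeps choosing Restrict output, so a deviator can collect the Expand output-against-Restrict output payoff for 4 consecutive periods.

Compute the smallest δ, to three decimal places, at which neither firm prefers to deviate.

Deviating for the 4 undetected periods gains 66−56 = 10 per period over cooperation, then loses 56−15 = 41 per period forever once punishment starts.
Gain: 10(1 + δ + … + δ^3); loss: 41·δ^4/(1−δ).
No profitable deviation ⇔ 10(1−δ^4) ≤ 41·δ^4, i.e. δ^4 ≥ 10/(10+41) = 10/51.
Hence δ ≥ (10/51)^(1/4) ≈ 0.665.

0.665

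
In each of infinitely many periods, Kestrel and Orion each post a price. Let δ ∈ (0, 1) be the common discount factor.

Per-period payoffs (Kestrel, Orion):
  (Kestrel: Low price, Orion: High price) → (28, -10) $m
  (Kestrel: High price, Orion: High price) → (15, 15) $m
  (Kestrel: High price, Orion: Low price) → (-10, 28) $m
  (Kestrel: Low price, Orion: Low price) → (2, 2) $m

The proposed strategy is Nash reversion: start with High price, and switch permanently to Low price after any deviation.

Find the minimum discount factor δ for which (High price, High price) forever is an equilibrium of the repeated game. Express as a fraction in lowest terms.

1/2

One-period gain from deviating is 28 − 15 = 13. The loss is 15 − 2 = 13 in every subsequent period, with present value 13·δ/(1−δ).
Deviation is unprofitable when 13·δ/(1−δ) ≥ 13, i.e. δ/(1−δ) ≥ 1.
Equivalently δ ≥ 13/(13+13) = 1/2.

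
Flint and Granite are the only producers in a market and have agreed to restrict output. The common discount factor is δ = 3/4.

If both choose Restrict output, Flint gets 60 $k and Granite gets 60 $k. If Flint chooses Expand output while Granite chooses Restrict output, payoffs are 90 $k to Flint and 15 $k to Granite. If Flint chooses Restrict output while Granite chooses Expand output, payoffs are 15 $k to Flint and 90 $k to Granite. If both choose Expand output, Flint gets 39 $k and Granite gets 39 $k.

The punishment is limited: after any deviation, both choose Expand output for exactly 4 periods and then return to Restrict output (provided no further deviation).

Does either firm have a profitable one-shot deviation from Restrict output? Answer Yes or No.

No

Comparing payoff streams over the 5 periods until play realigns: cooperate → 60(1+δ+…+δ^4); deviate → 90 + 39(δ+…+δ^4).
Cooperation is sustained iff (60−39)(δ+…+δ^4) ≥ 90−60.
δ+…+δ^4 = 3/4·(1−(3/4)^4)/(1−3/4) = 2.0508, and (90−60)/(60−39) = 1.4286.
2.0508 ≥ 1.4286, so cooperation is sustainable.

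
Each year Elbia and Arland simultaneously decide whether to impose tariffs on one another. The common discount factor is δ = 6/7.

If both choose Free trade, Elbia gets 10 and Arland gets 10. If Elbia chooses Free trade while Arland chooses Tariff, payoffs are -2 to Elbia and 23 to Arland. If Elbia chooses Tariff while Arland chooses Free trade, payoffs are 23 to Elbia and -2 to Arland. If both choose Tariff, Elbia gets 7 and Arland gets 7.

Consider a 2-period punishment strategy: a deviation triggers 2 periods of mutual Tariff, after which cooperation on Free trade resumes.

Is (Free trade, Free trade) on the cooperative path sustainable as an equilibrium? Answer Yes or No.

No

A one-shot deviation gives 23 now, then 7 for 2 periods, then back to 10.
Gain from deviating: (23−10) today; loss: (10−7) in each of the next 2 periods.
No-deviation condition: (10−7)(δ+…+δ^2) ≥ 23−10, i.e. δ+…+δ^2 ≥ 13/3.
At δ = 6/7: δ+…+δ^2 = 1.5918 < 4.3333.
So cooperation is not sustainable.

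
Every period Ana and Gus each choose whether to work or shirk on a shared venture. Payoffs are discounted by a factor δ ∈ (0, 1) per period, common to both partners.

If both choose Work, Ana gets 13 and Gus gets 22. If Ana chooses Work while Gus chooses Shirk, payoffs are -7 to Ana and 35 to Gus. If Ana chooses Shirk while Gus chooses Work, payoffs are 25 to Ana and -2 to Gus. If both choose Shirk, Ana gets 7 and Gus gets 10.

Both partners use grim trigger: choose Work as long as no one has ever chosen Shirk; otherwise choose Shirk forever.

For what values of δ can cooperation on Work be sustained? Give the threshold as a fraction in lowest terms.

2/3

Ana's threshold: (25−13)/(25−7) = 2/3.
Gus's threshold: (35−22)/(35−10) = 13/25.
2/3 > 13/25, so Ana binds and δ* = 2/3.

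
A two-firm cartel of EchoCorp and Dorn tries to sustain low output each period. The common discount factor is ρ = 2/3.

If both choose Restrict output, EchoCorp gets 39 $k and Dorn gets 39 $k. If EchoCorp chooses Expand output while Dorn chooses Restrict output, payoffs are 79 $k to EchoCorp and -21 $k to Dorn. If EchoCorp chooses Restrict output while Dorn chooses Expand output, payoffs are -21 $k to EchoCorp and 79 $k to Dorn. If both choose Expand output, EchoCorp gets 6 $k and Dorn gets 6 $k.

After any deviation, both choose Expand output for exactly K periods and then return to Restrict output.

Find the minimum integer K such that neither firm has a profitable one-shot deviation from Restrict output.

No profitable deviation requires (39−6)(ρ+…+ρ^K) ≥ 79−39, i.e. ρ+…+ρ^K ≥ 40/33 ≈ 1.2121.
With ρ = 2/3, the partial sums are K=1: 0.6667, K=2: 1.1111, K=3: 1.4074.
K = 3 is the first length at which the sum reaches 1.2121.

3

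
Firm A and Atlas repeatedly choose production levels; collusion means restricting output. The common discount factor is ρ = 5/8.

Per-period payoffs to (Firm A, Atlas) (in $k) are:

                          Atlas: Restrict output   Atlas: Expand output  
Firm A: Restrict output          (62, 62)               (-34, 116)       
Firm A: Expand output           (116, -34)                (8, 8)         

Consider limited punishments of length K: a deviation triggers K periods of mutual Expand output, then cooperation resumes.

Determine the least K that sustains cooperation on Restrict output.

2

IC: ρ(1−ρ^K)/(1−ρ) ≥ (116−62)/(62−8) = 1.
With ρ = 5/8: need 1 − ρ^K ≥ 1·(1−5/8)/(5/8), i.e. ρ^K ≤ 0.4000.
Since (5/8)^1 = 0.6250 and (5/8)^2 = 0.3906, the smallest such K is 2.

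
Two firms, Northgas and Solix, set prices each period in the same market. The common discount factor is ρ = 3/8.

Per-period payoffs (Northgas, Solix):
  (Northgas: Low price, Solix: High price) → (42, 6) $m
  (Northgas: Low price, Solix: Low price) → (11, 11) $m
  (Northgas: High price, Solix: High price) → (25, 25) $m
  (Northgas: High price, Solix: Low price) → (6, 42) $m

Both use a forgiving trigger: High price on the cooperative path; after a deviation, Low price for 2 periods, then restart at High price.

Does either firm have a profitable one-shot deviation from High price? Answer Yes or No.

IC: ρ+…+ρ^2 ≥ (42−25)/(25−11) = 17/14.
At ρ = 3/8: partial sum = 0.5156 < 1.2143. Cooperation not sustainable.

Yes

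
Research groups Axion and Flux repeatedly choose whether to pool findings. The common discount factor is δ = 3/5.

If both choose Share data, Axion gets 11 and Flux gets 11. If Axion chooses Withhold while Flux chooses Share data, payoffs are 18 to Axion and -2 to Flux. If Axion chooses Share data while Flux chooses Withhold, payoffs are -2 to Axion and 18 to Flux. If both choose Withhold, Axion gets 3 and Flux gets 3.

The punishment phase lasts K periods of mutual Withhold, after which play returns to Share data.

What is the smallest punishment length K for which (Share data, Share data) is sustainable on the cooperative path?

2

No profitable deviation requires (11−3)(δ+…+δ^K) ≥ 18−11, i.e. δ+…+δ^K ≥ 7/8 ≈ 0.8750.
With δ = 3/5, the partial sums are K=1: 0.6000, K=2: 0.9600.
K = 2 is the first length at which the sum reaches 0.8750.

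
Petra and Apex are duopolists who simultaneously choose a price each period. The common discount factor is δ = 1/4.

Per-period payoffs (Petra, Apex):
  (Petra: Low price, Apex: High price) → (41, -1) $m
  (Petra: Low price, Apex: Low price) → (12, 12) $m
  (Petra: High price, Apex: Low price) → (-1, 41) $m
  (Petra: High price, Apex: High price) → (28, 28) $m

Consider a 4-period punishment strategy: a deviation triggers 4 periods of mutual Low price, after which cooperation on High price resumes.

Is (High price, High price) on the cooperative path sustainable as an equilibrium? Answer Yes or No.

A one-shot deviation gives 41 now, then 12 for 4 periods, then back to 28.
Gain from deviating: (41−28) today; loss: (28−12) in each of the next 4 periods.
No-deviation condition: (28−12)(δ+…+δ^4) ≥ 41−28, i.e. δ+…+δ^4 ≥ 13/16.
At δ = 1/4: δ+…+δ^4 = 0.3320 < 0.8125.
So cooperation is not sustainable.

No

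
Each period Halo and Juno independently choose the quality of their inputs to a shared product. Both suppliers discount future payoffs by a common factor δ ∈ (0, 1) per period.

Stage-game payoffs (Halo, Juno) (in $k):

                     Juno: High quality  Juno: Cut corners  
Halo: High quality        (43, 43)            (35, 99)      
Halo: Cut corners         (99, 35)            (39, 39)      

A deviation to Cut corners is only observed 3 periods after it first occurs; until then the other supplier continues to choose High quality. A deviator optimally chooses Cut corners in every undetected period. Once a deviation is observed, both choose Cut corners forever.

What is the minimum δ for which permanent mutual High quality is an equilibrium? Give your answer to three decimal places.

Deviating for the 3 undetected periods gains 99−43 = 56 per period over cooperation, then loses 43−39 = 4 per period forever once punishment starts.
Gain: 56(1 + δ + … + δ^2); loss: 4·δ^3/(1−δ).
No profitable deviation ⇔ 56(1−δ^3) ≤ 4·δ^3, i.e. δ^3 ≥ 56/(56+4) = 14/15.
Hence δ ≥ (14/15)^(1/3) ≈ 0.977.

0.977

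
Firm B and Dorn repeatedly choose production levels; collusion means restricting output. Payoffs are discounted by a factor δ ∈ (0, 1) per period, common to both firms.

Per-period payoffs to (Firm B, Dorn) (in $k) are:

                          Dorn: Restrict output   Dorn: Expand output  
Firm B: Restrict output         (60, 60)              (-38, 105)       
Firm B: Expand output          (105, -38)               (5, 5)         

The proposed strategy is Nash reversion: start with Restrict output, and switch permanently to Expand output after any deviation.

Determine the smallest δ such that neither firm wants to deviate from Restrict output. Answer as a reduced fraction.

9/20

Under grim trigger the critical discount factor is (T−C)/(T−P) with T = 105, C = 60, P = 5.
δ* = (105−60)/(105−5) = 45/100 = 9/20.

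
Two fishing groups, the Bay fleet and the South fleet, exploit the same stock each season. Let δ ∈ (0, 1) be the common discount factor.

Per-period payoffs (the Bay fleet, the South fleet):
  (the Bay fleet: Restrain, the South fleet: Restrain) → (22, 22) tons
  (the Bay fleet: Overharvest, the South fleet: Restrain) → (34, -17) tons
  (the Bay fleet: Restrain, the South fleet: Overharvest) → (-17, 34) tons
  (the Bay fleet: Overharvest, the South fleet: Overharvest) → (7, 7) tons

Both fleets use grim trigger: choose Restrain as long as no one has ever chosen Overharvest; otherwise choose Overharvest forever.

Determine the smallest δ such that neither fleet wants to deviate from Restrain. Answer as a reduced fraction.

4/9

One-period gain from deviating is 34 − 22 = 12. The loss is 22 − 7 = 15 in every subsequent period, with present value 15·δ/(1−δ).
Deviation is unprofitable when 15·δ/(1−δ) ≥ 12, i.e. δ/(1−δ) ≥ 4/5.
Equivalently δ ≥ 12/(12+15) = 4/9.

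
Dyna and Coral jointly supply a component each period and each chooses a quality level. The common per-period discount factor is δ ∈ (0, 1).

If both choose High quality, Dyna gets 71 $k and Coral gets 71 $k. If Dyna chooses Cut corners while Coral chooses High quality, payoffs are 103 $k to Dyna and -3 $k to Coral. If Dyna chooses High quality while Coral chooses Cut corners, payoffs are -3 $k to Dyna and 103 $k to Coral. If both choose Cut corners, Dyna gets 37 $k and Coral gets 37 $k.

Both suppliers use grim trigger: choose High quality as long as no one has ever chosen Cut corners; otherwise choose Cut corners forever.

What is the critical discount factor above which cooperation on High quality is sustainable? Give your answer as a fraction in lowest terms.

Cooperation forever yields 71 each period: 71/(1−δ).
Deviating yields 103 once, then 37 forever: 103 + 37δ/(1−δ).
No profitable deviation requires 71/(1−δ) ≥ 103 + 37δ/(1−δ).
Multiplying by (1−δ): 71 ≥ 103(1−δ) + 37δ = 103 − 66δ.
So 66δ ≥ 32, i.e. δ ≥ 32/66 = 16/33.

16/33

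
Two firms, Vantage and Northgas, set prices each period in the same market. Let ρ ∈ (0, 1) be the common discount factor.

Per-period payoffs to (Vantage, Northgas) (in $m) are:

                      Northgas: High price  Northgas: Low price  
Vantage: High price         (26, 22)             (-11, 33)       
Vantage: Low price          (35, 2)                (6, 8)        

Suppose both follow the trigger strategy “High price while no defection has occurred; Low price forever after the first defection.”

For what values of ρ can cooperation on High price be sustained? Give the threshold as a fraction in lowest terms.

For Vantage: deviation gain 35−26 = 9, per-period punishment loss 26−6 = 20. IC gives ρ ≥ 9/29.
For Northgas: gain 11, loss 14 per period, so ρ ≥ 11/25.
The tighter constraint is Northgas's, so cooperation needs ρ ≥ 11/25.

11/25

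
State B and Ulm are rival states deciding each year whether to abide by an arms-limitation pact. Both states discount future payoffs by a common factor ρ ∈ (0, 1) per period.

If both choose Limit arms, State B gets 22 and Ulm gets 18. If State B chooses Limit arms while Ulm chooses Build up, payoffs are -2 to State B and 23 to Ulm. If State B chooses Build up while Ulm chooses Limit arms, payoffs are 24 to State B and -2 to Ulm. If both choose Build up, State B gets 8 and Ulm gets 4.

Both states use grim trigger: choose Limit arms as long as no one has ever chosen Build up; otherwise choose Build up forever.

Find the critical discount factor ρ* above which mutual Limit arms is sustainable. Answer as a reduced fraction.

5/19

State B's threshold: (24−22)/(24−8) = 1/8.
Ulm's threshold: (23−18)/(23−4) = 5/19.
1/8 < 5/19, so Ulm binds and ρ* = 5/19.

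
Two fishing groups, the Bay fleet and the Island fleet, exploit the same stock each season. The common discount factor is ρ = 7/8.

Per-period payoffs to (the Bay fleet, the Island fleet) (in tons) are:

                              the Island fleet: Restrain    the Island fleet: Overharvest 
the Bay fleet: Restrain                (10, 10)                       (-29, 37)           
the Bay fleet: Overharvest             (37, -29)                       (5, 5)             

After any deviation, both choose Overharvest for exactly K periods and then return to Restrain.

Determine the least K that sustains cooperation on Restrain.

Need Σ_{k=1}^{K} ρ^k ≥ (37−10)/(10−5) = 5.4000 at ρ = 7/8.
At K = 11 the sum is 5.3887 < 5.4000; at K = 12 it is 5.5901 ≥ 5.4000.
So the minimum punishment length is K = 12.

12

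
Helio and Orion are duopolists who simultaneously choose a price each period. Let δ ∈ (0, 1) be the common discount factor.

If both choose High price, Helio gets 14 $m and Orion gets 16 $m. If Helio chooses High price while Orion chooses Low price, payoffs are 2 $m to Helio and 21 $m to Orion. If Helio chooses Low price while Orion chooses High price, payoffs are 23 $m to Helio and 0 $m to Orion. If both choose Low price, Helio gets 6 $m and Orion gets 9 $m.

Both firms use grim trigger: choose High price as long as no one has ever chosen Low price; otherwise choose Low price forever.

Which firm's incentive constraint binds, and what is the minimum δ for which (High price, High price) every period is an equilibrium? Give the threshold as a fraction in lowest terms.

Helio's threshold: (23−14)/(23−6) = 9/17.
Orion's threshold: (21−16)/(21−9) = 5/12.
9/17 > 5/12, so Helio binds and δ* = 9/17.

Helio; δ ≥ 9/17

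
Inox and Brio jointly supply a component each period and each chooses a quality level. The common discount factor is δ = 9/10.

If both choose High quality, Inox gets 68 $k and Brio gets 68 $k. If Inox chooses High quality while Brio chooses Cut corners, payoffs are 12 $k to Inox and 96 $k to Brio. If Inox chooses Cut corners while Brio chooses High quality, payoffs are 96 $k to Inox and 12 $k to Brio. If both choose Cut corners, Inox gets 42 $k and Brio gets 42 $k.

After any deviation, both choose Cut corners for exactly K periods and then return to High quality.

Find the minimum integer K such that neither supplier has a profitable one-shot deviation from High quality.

IC: δ(1−δ^K)/(1−δ) ≥ (96−68)/(68−42) = 14/13.
With δ = 9/10: need 1 − δ^K ≥ 14/13·(1−9/10)/(9/10), i.e. δ^K ≤ 0.8803.
Since (9/10)^1 = 0.9000 and (9/10)^2 = 0.8100, the smallest such K is 2.

2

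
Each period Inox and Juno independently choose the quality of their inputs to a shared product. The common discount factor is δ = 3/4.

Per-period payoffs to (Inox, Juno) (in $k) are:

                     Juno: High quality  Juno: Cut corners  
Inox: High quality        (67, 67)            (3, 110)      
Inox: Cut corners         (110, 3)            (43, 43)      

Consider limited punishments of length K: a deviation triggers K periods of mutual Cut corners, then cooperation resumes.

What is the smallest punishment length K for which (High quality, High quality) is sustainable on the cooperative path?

Need Σ_{k=1}^{K} δ^k ≥ (110−67)/(67−43) = 1.7917 at δ = 3/4.
At K = 3 the sum is 1.7344 < 1.7917; at K = 4 it is 2.0508 ≥ 1.7917.
So the minimum punishment length is K = 4.

4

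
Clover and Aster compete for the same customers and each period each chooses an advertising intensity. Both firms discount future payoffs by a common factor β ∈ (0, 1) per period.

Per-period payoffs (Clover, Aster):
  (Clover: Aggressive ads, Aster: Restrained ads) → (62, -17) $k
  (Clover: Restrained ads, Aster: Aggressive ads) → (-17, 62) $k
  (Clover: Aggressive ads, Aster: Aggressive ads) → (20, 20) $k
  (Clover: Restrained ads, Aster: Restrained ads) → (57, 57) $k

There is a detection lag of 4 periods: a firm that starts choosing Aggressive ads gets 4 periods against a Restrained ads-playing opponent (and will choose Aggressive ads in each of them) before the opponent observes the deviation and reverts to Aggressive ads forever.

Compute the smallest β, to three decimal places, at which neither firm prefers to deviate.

Deviating for the 4 undetected periods gains 62−57 = 5 per period over cooperation, then loses 57−20 = 37 per period forever once punishment starts.
Gain: 5(1 + β + … + β^3); loss: 37·β^4/(1−β).
No profitable deviation ⇔ 5(1−β^4) ≤ 37·β^4, i.e. β^4 ≥ 5/(5+37) = 5/42.
Hence β ≥ (5/42)^(1/4) ≈ 0.587.

0.587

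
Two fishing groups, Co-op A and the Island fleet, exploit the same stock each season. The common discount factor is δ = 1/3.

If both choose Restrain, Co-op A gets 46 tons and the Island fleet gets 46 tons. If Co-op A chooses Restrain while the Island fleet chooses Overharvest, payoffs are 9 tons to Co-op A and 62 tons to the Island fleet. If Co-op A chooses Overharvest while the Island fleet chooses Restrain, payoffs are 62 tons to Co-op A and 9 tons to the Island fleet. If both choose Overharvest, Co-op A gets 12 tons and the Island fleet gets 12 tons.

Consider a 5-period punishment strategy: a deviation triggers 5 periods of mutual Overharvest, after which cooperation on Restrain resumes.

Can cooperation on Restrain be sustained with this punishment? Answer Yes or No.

IC: δ+…+δ^5 ≥ (62−46)/(46−12) = 8/17.
At δ = 1/3: partial sum = 0.4979 ≥ 0.4706. Cooperation sustainable.

Yes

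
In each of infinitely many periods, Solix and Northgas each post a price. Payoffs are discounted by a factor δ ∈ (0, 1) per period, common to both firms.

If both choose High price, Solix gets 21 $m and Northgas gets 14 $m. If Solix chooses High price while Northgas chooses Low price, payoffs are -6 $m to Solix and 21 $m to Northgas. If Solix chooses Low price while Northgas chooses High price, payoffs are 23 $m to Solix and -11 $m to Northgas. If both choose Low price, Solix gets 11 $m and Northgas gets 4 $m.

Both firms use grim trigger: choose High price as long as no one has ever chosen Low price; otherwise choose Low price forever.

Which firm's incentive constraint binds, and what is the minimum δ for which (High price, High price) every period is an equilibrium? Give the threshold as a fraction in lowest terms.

Northgas; δ ≥ 7/17

Solix: cooperation gives 21 each period; deviation gives 23 once then 11 forever.
  21/(1−δ) ≥ 23 + 11δ/(1−δ) ⇒ δ ≥ 2/12 = 1/6.
Northgas: cooperation gives 14 each period; deviation gives 21 once then 4 forever.
  δ ≥ 7/17.
Both must hold, so the binding constraint is Northgas's: δ ≥ 7/17.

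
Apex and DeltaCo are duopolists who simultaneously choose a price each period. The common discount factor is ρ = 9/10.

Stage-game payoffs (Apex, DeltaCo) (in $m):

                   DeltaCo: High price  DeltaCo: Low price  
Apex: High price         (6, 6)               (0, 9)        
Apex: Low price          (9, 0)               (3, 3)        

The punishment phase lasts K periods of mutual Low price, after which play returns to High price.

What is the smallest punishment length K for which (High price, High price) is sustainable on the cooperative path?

2

No profitable deviation requires (6−3)(ρ+…+ρ^K) ≥ 9−6, i.e. ρ+…+ρ^K ≥ 1 ≈ 1.0000.
With ρ = 9/10, the partial sums are K=1: 0.9000, K=2: 1.7100.
K = 2 is the first length at which the sum reaches 1.0000.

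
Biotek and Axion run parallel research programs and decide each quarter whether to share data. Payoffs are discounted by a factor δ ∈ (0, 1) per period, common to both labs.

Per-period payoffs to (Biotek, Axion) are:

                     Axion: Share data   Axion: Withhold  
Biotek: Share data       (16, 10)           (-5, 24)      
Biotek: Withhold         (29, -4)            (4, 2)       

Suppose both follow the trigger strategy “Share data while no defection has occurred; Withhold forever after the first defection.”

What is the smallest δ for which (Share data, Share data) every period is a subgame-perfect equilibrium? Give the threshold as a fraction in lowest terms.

Biotek: cooperation gives 16 each period; deviation gives 29 once then 4 forever.
  16/(1−δ) ≥ 29 + 4δ/(1−δ) ⇒ δ ≥ 13/25.
Axion: cooperation gives 10 each period; deviation gives 24 once then 2 forever.
  δ ≥ 14/22 = 7/11.
Both must hold, so the binding constraint is Axion's: δ ≥ 7/11.

7/11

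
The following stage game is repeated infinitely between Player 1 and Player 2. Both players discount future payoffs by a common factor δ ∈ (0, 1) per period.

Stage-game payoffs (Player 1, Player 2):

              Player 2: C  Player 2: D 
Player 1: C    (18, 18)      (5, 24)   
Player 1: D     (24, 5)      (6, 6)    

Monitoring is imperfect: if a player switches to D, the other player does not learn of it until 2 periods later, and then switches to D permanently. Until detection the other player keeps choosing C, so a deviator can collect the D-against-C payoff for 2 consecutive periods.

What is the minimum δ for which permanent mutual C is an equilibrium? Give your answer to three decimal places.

0.577

A deviator earns 24 for 2 periods, then 6 forever; cooperating earns 18 forever. Multiplying the IC by (1−δ):
18 ≥ 24(1−δ^2) + 6δ^2, so 18·δ^2 ≥ 6 and δ^2 ≥ 1/3.
δ ≥ (1/3)^(1/2) ≈ 0.577.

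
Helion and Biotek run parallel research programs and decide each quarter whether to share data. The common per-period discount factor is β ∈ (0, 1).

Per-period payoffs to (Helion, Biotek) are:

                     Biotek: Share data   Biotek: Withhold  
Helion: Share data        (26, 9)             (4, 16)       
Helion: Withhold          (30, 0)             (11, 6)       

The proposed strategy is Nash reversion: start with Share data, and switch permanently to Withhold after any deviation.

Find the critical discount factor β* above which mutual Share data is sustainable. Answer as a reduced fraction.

For Helion: deviation gain 30−26 = 4, per-period punishment loss 26−11 = 15. IC gives β ≥ 4/19.
For Biotek: gain 7, loss 3 per period, so β ≥ 7/10.
The tighter constraint is Biotek's, so cooperation needs β ≥ 7/10.

7/10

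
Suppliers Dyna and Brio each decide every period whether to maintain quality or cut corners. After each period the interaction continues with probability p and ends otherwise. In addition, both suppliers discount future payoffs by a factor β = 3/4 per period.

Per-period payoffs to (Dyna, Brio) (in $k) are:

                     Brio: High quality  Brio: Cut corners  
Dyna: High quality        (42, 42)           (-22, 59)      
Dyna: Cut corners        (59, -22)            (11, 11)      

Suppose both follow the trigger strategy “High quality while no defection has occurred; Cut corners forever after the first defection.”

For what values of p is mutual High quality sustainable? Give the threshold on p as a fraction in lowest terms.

17/36

Expected continuation weight on next period's payoff is β·p = 3/4·p, which plays the role of the discount factor.
Cooperation requires 3/4·p ≥ (59−42)/(59−11) = 17/48, hence p ≥ 17/36.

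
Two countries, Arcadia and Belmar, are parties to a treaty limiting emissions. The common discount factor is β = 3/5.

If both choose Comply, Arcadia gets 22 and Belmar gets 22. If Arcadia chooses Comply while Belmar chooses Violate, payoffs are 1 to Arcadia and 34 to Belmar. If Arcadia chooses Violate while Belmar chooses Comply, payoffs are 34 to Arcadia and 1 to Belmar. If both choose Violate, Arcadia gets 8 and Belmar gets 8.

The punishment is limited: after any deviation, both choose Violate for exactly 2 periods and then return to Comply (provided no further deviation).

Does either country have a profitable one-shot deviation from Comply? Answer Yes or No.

No

Comparing payoff streams over the 3 periods until play realigns: cooperate → 22(1+β+…+β^2); deviate → 34 + 8(β+…+β^2).
Cooperation is sustained iff (22−8)(β+…+β^2) ≥ 34−22.
β+…+β^2 = 3/5·(1−(3/5)^2)/(1−3/5) = 0.9600, and (34−22)/(22−8) = 0.8571.
0.9600 ≥ 0.8571, so cooperation is sustainable.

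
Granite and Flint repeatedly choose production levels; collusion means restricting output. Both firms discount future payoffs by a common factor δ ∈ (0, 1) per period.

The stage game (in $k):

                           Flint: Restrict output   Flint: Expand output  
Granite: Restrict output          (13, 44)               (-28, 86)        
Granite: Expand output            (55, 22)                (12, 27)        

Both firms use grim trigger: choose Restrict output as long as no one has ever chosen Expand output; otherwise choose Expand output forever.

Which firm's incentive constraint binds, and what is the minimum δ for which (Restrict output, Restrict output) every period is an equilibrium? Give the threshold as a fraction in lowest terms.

Granite; δ ≥ 42/43

Granite: cooperation gives 13 each period; deviation gives 55 once then 12 forever.
  13/(1−δ) ≥ 55 + 12δ/(1−δ) ⇒ δ ≥ 42/43.
Flint: cooperation gives 44 each period; deviation gives 86 once then 27 forever.
  δ ≥ 42/59.
Both must hold, so the binding constraint is Granite's: δ ≥ 42/43.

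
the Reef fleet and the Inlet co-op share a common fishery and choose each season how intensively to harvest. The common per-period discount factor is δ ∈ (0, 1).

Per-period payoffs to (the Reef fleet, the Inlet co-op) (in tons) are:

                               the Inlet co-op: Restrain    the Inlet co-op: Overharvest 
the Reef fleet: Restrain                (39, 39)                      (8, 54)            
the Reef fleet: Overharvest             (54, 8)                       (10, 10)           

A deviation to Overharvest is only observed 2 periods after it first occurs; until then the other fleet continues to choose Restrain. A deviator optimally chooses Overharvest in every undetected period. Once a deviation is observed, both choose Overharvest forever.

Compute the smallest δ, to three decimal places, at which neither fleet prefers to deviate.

0.584

Deviating for the 2 undetected periods gains 54−39 = 15 per period over cooperation, then loses 39−10 = 29 per period forever once punishment starts.
Gain: 15(1 + δ + … + δ^1); loss: 29·δ^2/(1−δ).
No profitable deviation ⇔ 15(1−δ^2) ≤ 29·δ^2, i.e. δ^2 ≥ 15/(15+29) = 15/44.
Hence δ ≥ (15/44)^(1/2) ≈ 0.584.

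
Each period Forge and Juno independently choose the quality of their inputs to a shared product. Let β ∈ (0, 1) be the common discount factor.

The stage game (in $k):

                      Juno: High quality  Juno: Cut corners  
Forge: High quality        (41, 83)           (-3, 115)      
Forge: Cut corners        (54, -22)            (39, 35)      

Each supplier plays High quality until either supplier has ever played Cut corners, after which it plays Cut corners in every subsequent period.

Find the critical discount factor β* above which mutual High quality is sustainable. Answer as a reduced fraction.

Forge's threshold: (54−41)/(54−39) = 13/15.
Juno's threshold: (115−83)/(115−35) = 2/5.
13/15 > 2/5, so Forge binds and β* = 13/15.

13/15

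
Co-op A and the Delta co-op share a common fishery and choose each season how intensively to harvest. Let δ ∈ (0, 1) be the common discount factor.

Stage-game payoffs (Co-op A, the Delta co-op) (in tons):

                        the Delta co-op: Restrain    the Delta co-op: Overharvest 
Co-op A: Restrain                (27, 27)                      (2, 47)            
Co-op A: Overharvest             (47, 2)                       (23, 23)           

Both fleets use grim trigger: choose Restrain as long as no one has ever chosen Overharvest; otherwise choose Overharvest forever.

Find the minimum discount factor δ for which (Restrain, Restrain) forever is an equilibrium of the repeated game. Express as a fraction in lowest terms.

5/6

Cooperation forever yields 27 each period: 27/(1−δ).
Deviating yields 47 once, then 23 forever: 47 + 23δ/(1−δ).
No profitable deviation requires 27/(1−δ) ≥ 47 + 23δ/(1−δ).
Multiplying by (1−δ): 27 ≥ 47(1−δ) + 23δ = 47 − 24δ.
So 24δ ≥ 20, i.e. δ ≥ 20/24 = 5/6.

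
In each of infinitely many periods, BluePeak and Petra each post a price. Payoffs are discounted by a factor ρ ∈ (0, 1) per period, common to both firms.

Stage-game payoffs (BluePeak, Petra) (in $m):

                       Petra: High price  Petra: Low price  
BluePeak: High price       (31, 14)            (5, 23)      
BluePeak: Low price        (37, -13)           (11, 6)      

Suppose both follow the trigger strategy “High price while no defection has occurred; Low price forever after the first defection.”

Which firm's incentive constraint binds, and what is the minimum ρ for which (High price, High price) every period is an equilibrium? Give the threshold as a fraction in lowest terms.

Petra; ρ ≥ 9/17

BluePeak: cooperation gives 31 each period; deviation gives 37 once then 11 forever.
  31/(1−ρ) ≥ 37 + 11ρ/(1−ρ) ⇒ ρ ≥ 6/26 = 3/13.
Petra: cooperation gives 14 each period; deviation gives 23 once then 6 forever.
  ρ ≥ 9/17.
Both must hold, so the binding constraint is Petra's: ρ ≥ 9/17.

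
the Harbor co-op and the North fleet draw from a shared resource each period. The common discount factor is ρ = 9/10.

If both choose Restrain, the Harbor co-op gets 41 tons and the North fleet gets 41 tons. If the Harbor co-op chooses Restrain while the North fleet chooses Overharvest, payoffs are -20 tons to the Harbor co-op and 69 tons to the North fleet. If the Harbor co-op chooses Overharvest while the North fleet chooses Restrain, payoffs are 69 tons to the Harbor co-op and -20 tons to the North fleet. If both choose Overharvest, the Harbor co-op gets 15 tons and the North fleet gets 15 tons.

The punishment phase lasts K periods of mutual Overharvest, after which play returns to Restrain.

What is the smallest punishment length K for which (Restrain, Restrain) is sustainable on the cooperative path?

IC: ρ(1−ρ^K)/(1−ρ) ≥ (69−41)/(41−15) = 14/13.
With ρ = 9/10: need 1 − ρ^K ≥ 14/13·(1−9/10)/(9/10), i.e. ρ^K ≤ 0.8803.
Since (9/10)^1 = 0.9000 and (9/10)^2 = 0.8100, the smallest such K is 2.

2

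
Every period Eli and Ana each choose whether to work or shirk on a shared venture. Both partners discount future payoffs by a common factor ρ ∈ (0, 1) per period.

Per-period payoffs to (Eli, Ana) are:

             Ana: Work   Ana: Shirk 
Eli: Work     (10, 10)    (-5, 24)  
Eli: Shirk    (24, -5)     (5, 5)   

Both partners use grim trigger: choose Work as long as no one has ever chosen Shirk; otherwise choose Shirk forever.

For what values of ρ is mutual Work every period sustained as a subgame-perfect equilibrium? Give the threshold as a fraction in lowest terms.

Cooperation forever yields 10 each period: 10/(1−ρ).
Deviating yields 24 once, then 5 forever: 24 + 5ρ/(1−ρ).
No profitable deviation requires 10/(1−ρ) ≥ 24 + 5ρ/(1−ρ).
Multiplying by (1−ρ): 10 ≥ 24(1−ρ) + 5ρ = 24 − 19ρ.
So 19ρ ≥ 14, i.e. ρ ≥ 14/19.

14/19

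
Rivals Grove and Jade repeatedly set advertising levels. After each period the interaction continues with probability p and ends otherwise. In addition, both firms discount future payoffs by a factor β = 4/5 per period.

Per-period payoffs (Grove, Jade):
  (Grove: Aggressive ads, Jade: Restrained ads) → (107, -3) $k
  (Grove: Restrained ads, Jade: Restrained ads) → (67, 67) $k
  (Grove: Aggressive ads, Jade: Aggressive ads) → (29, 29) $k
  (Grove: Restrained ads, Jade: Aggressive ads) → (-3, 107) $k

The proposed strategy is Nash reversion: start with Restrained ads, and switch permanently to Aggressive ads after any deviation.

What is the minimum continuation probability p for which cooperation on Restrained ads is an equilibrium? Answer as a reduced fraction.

With continuation probability p and discount β, the effective per-period discount factor is βp.
Grim-trigger IC: βp ≥ (107−67)/(107−29) = 20/39.
So p ≥ (20/39)/(4/5) = 25/39.

25/39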